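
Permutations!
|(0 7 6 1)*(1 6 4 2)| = |(0 7 4 2 1)| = 5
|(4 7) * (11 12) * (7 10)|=|(4 10 7)(11 12)|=6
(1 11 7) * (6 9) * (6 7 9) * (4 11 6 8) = (1 6 8 4 11 9 7) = [0, 6, 2, 3, 11, 5, 8, 1, 4, 7, 10, 9]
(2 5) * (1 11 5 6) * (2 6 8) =[0, 11, 8, 3, 4, 6, 1, 7, 2, 9, 10, 5] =(1 11 5 6)(2 8)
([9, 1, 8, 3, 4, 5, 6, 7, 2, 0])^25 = (0 9)(2 8)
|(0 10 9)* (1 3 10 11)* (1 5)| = 7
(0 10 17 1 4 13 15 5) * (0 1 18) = [10, 4, 2, 3, 13, 1, 6, 7, 8, 9, 17, 11, 12, 15, 14, 5, 16, 18, 0] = (0 10 17 18)(1 4 13 15 5)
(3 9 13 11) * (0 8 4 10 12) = (0 8 4 10 12)(3 9 13 11) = [8, 1, 2, 9, 10, 5, 6, 7, 4, 13, 12, 3, 0, 11]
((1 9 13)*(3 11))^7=((1 9 13)(3 11))^7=(1 9 13)(3 11)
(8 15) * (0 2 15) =(0 2 15 8) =[2, 1, 15, 3, 4, 5, 6, 7, 0, 9, 10, 11, 12, 13, 14, 8]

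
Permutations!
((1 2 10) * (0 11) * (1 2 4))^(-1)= ((0 11)(1 4)(2 10))^(-1)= (0 11)(1 4)(2 10)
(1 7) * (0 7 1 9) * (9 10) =(0 7 10 9) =[7, 1, 2, 3, 4, 5, 6, 10, 8, 0, 9]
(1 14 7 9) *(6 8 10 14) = [0, 6, 2, 3, 4, 5, 8, 9, 10, 1, 14, 11, 12, 13, 7] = (1 6 8 10 14 7 9)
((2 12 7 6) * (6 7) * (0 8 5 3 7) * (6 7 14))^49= ((0 8 5 3 14 6 2 12 7))^49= (0 14 7 3 12 5 2 8 6)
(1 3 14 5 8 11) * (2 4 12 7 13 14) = [0, 3, 4, 2, 12, 8, 6, 13, 11, 9, 10, 1, 7, 14, 5] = (1 3 2 4 12 7 13 14 5 8 11)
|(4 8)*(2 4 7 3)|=|(2 4 8 7 3)|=5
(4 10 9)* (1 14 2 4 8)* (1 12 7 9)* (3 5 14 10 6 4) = (1 10)(2 3 5 14)(4 6)(7 9 8 12) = [0, 10, 3, 5, 6, 14, 4, 9, 12, 8, 1, 11, 7, 13, 2]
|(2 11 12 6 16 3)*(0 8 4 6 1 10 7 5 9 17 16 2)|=15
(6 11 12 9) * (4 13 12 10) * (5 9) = (4 13 12 5 9 6 11 10) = [0, 1, 2, 3, 13, 9, 11, 7, 8, 6, 4, 10, 5, 12]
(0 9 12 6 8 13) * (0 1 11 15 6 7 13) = (0 9 12 7 13 1 11 15 6 8) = [9, 11, 2, 3, 4, 5, 8, 13, 0, 12, 10, 15, 7, 1, 14, 6]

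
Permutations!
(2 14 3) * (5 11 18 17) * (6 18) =(2 14 3)(5 11 6 18 17) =[0, 1, 14, 2, 4, 11, 18, 7, 8, 9, 10, 6, 12, 13, 3, 15, 16, 5, 17]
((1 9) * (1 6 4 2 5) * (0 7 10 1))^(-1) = (0 5 2 4 6 9 1 10 7)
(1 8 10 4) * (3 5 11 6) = (1 8 10 4)(3 5 11 6) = [0, 8, 2, 5, 1, 11, 3, 7, 10, 9, 4, 6]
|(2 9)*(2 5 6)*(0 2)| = 5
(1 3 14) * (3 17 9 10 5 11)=[0, 17, 2, 14, 4, 11, 6, 7, 8, 10, 5, 3, 12, 13, 1, 15, 16, 9]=(1 17 9 10 5 11 3 14)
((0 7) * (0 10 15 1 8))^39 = ((0 7 10 15 1 8))^39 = (0 15)(1 7)(8 10)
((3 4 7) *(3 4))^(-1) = (4 7)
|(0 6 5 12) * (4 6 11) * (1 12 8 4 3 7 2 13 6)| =12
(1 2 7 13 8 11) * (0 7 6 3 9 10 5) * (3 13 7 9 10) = [9, 2, 6, 10, 4, 0, 13, 7, 11, 3, 5, 1, 12, 8] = (0 9 3 10 5)(1 2 6 13 8 11)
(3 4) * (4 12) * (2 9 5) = (2 9 5)(3 12 4) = [0, 1, 9, 12, 3, 2, 6, 7, 8, 5, 10, 11, 4]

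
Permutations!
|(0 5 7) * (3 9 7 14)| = |(0 5 14 3 9 7)| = 6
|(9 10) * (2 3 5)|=6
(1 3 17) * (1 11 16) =[0, 3, 2, 17, 4, 5, 6, 7, 8, 9, 10, 16, 12, 13, 14, 15, 1, 11] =(1 3 17 11 16)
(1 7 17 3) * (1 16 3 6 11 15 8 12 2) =(1 7 17 6 11 15 8 12 2)(3 16) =[0, 7, 1, 16, 4, 5, 11, 17, 12, 9, 10, 15, 2, 13, 14, 8, 3, 6]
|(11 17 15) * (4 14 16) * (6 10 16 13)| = 6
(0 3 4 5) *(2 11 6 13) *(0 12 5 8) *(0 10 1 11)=[3, 11, 0, 4, 8, 12, 13, 7, 10, 9, 1, 6, 5, 2]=(0 3 4 8 10 1 11 6 13 2)(5 12)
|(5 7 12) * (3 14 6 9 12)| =7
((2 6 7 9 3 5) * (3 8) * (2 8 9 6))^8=((9)(3 5 8)(6 7))^8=(9)(3 8 5)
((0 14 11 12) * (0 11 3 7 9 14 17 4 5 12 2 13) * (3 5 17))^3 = ((0 3 7 9 14 5 12 11 2 13)(4 17))^3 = (0 9 12 13 7 5 2 3 14 11)(4 17)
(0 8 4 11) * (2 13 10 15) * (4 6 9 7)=(0 8 6 9 7 4 11)(2 13 10 15)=[8, 1, 13, 3, 11, 5, 9, 4, 6, 7, 15, 0, 12, 10, 14, 2]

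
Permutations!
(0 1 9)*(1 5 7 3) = (0 5 7 3 1 9) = [5, 9, 2, 1, 4, 7, 6, 3, 8, 0]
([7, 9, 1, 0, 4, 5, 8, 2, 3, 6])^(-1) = [3, 2, 7, 8, 4, 5, 9, 0, 6, 1]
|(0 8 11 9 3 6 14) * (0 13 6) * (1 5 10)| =|(0 8 11 9 3)(1 5 10)(6 14 13)| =15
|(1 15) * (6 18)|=|(1 15)(6 18)|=2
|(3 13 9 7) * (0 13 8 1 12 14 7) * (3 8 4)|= 30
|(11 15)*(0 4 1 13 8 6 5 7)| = 8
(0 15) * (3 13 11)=[15, 1, 2, 13, 4, 5, 6, 7, 8, 9, 10, 3, 12, 11, 14, 0]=(0 15)(3 13 11)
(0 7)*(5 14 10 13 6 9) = [7, 1, 2, 3, 4, 14, 9, 0, 8, 5, 13, 11, 12, 6, 10] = (0 7)(5 14 10 13 6 9)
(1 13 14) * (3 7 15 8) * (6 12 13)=(1 6 12 13 14)(3 7 15 8)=[0, 6, 2, 7, 4, 5, 12, 15, 3, 9, 10, 11, 13, 14, 1, 8]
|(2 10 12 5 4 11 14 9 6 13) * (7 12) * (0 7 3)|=|(0 7 12 5 4 11 14 9 6 13 2 10 3)|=13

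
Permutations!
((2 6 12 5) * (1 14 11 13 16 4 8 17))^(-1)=(1 17 8 4 16 13 11 14)(2 5 12 6)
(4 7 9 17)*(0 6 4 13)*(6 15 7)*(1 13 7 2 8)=(0 15 2 8 1 13)(4 6)(7 9 17)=[15, 13, 8, 3, 6, 5, 4, 9, 1, 17, 10, 11, 12, 0, 14, 2, 16, 7]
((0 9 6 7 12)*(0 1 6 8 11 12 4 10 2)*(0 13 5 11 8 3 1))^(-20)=((0 9 3 1 6 7 4 10 2 13 5 11 12))^(-20)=(0 4 12 7 11 6 5 1 13 3 2 9 10)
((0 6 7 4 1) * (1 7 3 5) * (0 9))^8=(0 3 1)(5 9 6)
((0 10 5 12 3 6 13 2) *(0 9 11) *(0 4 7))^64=(0 3 9)(2 7 12)(4 5 13)(6 11 10)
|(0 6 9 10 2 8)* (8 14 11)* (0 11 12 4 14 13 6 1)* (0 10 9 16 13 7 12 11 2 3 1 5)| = 42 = |(0 5)(1 10 3)(2 7 12 4 14 11 8)(6 16 13)|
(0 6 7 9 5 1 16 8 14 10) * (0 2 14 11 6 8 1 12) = (0 8 11 6 7 9 5 12)(1 16)(2 14 10) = [8, 16, 14, 3, 4, 12, 7, 9, 11, 5, 2, 6, 0, 13, 10, 15, 1]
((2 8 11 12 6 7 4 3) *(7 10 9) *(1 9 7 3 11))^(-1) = (1 8 2 3 9)(4 7 10 6 12 11)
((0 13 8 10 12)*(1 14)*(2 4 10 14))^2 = (0 8 1 4 12 13 14 2 10)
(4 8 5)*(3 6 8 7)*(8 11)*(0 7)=(0 7 3 6 11 8 5 4)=[7, 1, 2, 6, 0, 4, 11, 3, 5, 9, 10, 8]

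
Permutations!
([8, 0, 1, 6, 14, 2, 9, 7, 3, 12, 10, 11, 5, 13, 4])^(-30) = [5, 12, 9, 1, 4, 6, 0, 7, 2, 8, 10, 11, 3, 13, 14]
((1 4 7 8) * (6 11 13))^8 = (6 13 11)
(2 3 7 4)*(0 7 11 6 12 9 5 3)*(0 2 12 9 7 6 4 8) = (0 6 9 5 3 11 4 12 7 8) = [6, 1, 2, 11, 12, 3, 9, 8, 0, 5, 10, 4, 7]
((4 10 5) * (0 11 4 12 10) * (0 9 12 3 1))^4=((0 11 4 9 12 10 5 3 1))^4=(0 12 1 9 3 4 5 11 10)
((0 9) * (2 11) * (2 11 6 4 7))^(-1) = ((11)(0 9)(2 6 4 7))^(-1) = (11)(0 9)(2 7 4 6)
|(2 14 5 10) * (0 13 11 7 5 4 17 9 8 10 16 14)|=|(0 13 11 7 5 16 14 4 17 9 8 10 2)|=13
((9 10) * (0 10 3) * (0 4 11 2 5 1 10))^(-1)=((1 10 9 3 4 11 2 5))^(-1)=(1 5 2 11 4 3 9 10)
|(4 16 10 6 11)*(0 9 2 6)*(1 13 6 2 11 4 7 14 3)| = 12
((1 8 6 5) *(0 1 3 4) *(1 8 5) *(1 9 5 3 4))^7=(0 8 6 9 5 4)(1 3)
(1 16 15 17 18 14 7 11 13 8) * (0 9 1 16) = (0 9 1)(7 11 13 8 16 15 17 18 14) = [9, 0, 2, 3, 4, 5, 6, 11, 16, 1, 10, 13, 12, 8, 7, 17, 15, 18, 14]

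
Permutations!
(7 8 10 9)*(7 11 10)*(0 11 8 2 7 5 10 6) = (0 11 6)(2 7)(5 10 9 8) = [11, 1, 7, 3, 4, 10, 0, 2, 5, 8, 9, 6]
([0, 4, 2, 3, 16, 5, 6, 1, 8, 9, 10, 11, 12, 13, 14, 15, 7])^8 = (16)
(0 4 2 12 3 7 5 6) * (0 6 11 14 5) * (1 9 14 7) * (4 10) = (0 10 4 2 12 3 1 9 14 5 11 7) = [10, 9, 12, 1, 2, 11, 6, 0, 8, 14, 4, 7, 3, 13, 5]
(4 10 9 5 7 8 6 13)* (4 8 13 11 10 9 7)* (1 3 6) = (1 3 6 11 10 7 13 8)(4 9 5) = [0, 3, 2, 6, 9, 4, 11, 13, 1, 5, 7, 10, 12, 8]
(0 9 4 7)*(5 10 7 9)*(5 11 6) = (0 11 6 5 10 7)(4 9) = [11, 1, 2, 3, 9, 10, 5, 0, 8, 4, 7, 6]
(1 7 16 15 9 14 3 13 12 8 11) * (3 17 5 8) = (1 7 16 15 9 14 17 5 8 11)(3 13 12) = [0, 7, 2, 13, 4, 8, 6, 16, 11, 14, 10, 1, 3, 12, 17, 9, 15, 5]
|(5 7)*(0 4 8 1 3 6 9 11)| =8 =|(0 4 8 1 3 6 9 11)(5 7)|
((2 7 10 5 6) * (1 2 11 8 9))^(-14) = ((1 2 7 10 5 6 11 8 9))^(-14) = (1 5 9 10 8 7 11 2 6)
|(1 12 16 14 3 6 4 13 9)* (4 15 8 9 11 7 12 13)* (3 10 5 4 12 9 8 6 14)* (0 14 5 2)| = 20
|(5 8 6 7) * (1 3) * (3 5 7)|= |(1 5 8 6 3)|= 5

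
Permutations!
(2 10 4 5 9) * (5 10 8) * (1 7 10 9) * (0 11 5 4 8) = [11, 7, 0, 3, 9, 1, 6, 10, 4, 2, 8, 5] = (0 11 5 1 7 10 8 4 9 2)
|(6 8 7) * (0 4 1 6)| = 6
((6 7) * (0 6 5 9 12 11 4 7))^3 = (0 6)(4 9)(5 11)(7 12)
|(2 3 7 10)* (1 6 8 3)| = 7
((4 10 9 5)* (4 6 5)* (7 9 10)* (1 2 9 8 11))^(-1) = ((1 2 9 4 7 8 11)(5 6))^(-1) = (1 11 8 7 4 9 2)(5 6)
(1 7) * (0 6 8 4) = [6, 7, 2, 3, 0, 5, 8, 1, 4] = (0 6 8 4)(1 7)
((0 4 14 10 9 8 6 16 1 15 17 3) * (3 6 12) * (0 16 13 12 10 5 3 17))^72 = (17)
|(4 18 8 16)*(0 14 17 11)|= 4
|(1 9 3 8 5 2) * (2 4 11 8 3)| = |(1 9 2)(4 11 8 5)| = 12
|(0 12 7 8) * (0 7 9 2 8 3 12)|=6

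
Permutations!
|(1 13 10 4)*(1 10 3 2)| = 4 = |(1 13 3 2)(4 10)|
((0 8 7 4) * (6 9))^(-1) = ((0 8 7 4)(6 9))^(-1) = (0 4 7 8)(6 9)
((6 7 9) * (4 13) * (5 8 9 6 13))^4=(4 13 9 8 5)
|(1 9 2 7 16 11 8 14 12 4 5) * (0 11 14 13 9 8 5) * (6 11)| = 14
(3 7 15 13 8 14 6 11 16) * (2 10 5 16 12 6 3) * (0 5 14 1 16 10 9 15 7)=(0 5 10 14 3)(1 16 2 9 15 13 8)(6 11 12)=[5, 16, 9, 0, 4, 10, 11, 7, 1, 15, 14, 12, 6, 8, 3, 13, 2]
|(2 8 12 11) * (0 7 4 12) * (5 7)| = 8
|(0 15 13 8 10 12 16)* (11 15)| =8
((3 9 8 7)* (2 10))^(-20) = ((2 10)(3 9 8 7))^(-20) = (10)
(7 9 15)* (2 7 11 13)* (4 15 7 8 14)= (2 8 14 4 15 11 13)(7 9)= [0, 1, 8, 3, 15, 5, 6, 9, 14, 7, 10, 13, 12, 2, 4, 11]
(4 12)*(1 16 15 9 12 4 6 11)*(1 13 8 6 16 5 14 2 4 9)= (1 5 14 2 4 9 12 16 15)(6 11 13 8)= [0, 5, 4, 3, 9, 14, 11, 7, 6, 12, 10, 13, 16, 8, 2, 1, 15]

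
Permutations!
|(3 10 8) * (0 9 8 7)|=|(0 9 8 3 10 7)|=6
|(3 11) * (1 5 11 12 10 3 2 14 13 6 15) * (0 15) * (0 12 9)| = 13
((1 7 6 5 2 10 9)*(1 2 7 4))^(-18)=(10)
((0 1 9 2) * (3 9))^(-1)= ((0 1 3 9 2))^(-1)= (0 2 9 3 1)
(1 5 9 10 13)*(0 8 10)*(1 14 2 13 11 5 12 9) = (0 8 10 11 5 1 12 9)(2 13 14) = [8, 12, 13, 3, 4, 1, 6, 7, 10, 0, 11, 5, 9, 14, 2]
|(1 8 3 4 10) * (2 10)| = 6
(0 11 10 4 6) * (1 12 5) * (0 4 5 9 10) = (0 11)(1 12 9 10 5)(4 6) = [11, 12, 2, 3, 6, 1, 4, 7, 8, 10, 5, 0, 9]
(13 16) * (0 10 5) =(0 10 5)(13 16) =[10, 1, 2, 3, 4, 0, 6, 7, 8, 9, 5, 11, 12, 16, 14, 15, 13]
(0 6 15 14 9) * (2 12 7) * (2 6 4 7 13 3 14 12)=(0 4 7 6 15 12 13 3 14 9)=[4, 1, 2, 14, 7, 5, 15, 6, 8, 0, 10, 11, 13, 3, 9, 12]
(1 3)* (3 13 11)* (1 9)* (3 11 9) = (1 13 9) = [0, 13, 2, 3, 4, 5, 6, 7, 8, 1, 10, 11, 12, 9]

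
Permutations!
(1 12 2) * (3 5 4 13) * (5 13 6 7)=(1 12 2)(3 13)(4 6 7 5)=[0, 12, 1, 13, 6, 4, 7, 5, 8, 9, 10, 11, 2, 3]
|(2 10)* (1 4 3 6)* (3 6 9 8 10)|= 15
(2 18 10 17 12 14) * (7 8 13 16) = (2 18 10 17 12 14)(7 8 13 16) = [0, 1, 18, 3, 4, 5, 6, 8, 13, 9, 17, 11, 14, 16, 2, 15, 7, 12, 10]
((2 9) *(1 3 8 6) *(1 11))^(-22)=(1 6 3 11 8)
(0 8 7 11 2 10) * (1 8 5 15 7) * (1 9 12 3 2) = [5, 8, 10, 2, 4, 15, 6, 11, 9, 12, 0, 1, 3, 13, 14, 7] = (0 5 15 7 11 1 8 9 12 3 2 10)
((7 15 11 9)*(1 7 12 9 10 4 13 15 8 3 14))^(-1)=(1 14 3 8 7)(4 10 11 15 13)(9 12)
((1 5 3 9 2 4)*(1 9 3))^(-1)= (1 5)(2 9 4)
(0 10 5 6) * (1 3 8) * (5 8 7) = (0 10 8 1 3 7 5 6) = [10, 3, 2, 7, 4, 6, 0, 5, 1, 9, 8]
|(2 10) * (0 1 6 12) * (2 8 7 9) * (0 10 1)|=8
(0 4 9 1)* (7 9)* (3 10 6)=(0 4 7 9 1)(3 10 6)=[4, 0, 2, 10, 7, 5, 3, 9, 8, 1, 6]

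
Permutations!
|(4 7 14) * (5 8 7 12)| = |(4 12 5 8 7 14)| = 6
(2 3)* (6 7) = (2 3)(6 7) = [0, 1, 3, 2, 4, 5, 7, 6]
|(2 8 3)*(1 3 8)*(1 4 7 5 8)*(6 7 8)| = |(1 3 2 4 8)(5 6 7)| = 15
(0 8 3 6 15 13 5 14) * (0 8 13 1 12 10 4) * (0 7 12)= (0 13 5 14 8 3 6 15 1)(4 7 12 10)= [13, 0, 2, 6, 7, 14, 15, 12, 3, 9, 4, 11, 10, 5, 8, 1]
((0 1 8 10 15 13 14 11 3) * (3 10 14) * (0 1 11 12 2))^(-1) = ((0 11 10 15 13 3 1 8 14 12 2))^(-1) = (0 2 12 14 8 1 3 13 15 10 11)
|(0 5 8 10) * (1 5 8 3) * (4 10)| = 12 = |(0 8 4 10)(1 5 3)|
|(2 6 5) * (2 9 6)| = 3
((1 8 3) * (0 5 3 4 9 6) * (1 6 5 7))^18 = ((0 7 1 8 4 9 5 3 6))^18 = (9)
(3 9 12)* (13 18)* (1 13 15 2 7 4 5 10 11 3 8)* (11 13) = (1 11 3 9 12 8)(2 7 4 5 10 13 18 15) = [0, 11, 7, 9, 5, 10, 6, 4, 1, 12, 13, 3, 8, 18, 14, 2, 16, 17, 15]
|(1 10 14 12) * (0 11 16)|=|(0 11 16)(1 10 14 12)|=12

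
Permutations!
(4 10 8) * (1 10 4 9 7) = (1 10 8 9 7) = [0, 10, 2, 3, 4, 5, 6, 1, 9, 7, 8]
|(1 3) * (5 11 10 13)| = 4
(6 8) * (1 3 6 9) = (1 3 6 8 9) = [0, 3, 2, 6, 4, 5, 8, 7, 9, 1]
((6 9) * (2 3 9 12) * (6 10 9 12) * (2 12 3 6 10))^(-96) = ((12)(2 6 10 9))^(-96) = (12)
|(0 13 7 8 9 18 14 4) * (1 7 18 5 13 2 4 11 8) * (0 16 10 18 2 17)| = 22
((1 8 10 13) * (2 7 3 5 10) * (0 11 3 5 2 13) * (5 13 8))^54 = (13) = ((0 11 3 2 7 13 1 5 10))^54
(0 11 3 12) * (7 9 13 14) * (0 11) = [0, 1, 2, 12, 4, 5, 6, 9, 8, 13, 10, 3, 11, 14, 7] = (3 12 11)(7 9 13 14)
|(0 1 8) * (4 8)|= 4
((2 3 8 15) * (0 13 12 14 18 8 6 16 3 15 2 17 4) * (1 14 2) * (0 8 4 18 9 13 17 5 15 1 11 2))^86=(0 18 8 2 14 13)(1 9 12 17 4 11)(3 16 6)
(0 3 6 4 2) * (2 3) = (0 2)(3 6 4) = [2, 1, 0, 6, 3, 5, 4]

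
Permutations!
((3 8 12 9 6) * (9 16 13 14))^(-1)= (3 6 9 14 13 16 12 8)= ((3 8 12 16 13 14 9 6))^(-1)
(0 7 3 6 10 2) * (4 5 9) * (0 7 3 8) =[3, 1, 7, 6, 5, 9, 10, 8, 0, 4, 2] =(0 3 6 10 2 7 8)(4 5 9)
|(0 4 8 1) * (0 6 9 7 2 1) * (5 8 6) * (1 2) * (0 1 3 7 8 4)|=6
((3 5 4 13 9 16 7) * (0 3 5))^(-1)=((0 3)(4 13 9 16 7 5))^(-1)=(0 3)(4 5 7 16 9 13)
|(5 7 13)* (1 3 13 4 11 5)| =|(1 3 13)(4 11 5 7)| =12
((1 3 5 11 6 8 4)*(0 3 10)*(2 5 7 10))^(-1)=((0 3 7 10)(1 2 5 11 6 8 4))^(-1)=(0 10 7 3)(1 4 8 6 11 5 2)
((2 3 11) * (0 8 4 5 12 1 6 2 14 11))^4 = (14)(0 12 3 5 2 4 6 8 1)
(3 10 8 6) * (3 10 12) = [0, 1, 2, 12, 4, 5, 10, 7, 6, 9, 8, 11, 3] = (3 12)(6 10 8)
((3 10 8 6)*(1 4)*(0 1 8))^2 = ((0 1 4 8 6 3 10))^2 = (0 4 6 10 1 8 3)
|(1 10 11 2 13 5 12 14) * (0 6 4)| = 24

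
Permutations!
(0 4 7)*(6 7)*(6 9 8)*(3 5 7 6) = (0 4 9 8 3 5 7) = [4, 1, 2, 5, 9, 7, 6, 0, 3, 8]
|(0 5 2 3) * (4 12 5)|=6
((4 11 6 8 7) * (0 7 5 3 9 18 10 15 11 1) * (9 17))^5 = ((0 7 4 1)(3 17 9 18 10 15 11 6 8 5))^5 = (0 7 4 1)(3 15)(5 10)(6 9)(8 18)(11 17)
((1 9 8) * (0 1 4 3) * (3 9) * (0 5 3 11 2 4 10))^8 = ((0 1 11 2 4 9 8 10)(3 5))^8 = (11)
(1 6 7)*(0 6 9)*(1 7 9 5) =[6, 5, 2, 3, 4, 1, 9, 7, 8, 0] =(0 6 9)(1 5)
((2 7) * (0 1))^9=((0 1)(2 7))^9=(0 1)(2 7)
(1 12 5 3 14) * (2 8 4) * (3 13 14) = [0, 12, 8, 3, 2, 13, 6, 7, 4, 9, 10, 11, 5, 14, 1] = (1 12 5 13 14)(2 8 4)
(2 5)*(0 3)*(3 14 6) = [14, 1, 5, 0, 4, 2, 3, 7, 8, 9, 10, 11, 12, 13, 6] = (0 14 6 3)(2 5)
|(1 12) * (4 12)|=3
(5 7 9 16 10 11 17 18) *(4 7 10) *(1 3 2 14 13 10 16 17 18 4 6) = [0, 3, 14, 2, 7, 16, 1, 9, 8, 17, 11, 18, 12, 10, 13, 15, 6, 4, 5] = (1 3 2 14 13 10 11 18 5 16 6)(4 7 9 17)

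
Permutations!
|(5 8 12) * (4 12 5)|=|(4 12)(5 8)|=2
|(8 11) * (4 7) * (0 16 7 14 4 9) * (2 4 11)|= 20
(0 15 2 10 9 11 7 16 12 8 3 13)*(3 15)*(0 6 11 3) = (2 10 9 3 13 6 11 7 16 12 8 15) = [0, 1, 10, 13, 4, 5, 11, 16, 15, 3, 9, 7, 8, 6, 14, 2, 12]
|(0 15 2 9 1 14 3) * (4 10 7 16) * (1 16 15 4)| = 11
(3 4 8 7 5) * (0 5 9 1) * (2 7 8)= (0 5 3 4 2 7 9 1)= [5, 0, 7, 4, 2, 3, 6, 9, 8, 1]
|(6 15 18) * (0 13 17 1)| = |(0 13 17 1)(6 15 18)| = 12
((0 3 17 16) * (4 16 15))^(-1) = ((0 3 17 15 4 16))^(-1) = (0 16 4 15 17 3)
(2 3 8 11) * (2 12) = [0, 1, 3, 8, 4, 5, 6, 7, 11, 9, 10, 12, 2] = (2 3 8 11 12)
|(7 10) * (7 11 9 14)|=5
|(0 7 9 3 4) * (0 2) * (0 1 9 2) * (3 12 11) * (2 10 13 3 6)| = |(0 7 10 13 3 4)(1 9 12 11 6 2)| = 6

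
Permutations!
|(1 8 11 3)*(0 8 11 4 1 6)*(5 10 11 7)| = |(0 8 4 1 7 5 10 11 3 6)| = 10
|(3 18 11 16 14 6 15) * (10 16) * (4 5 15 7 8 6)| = 9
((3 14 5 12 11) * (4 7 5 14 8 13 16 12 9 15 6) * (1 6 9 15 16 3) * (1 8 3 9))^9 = ((1 6 4 7 5 15)(8 13 9 16 12 11))^9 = (1 7)(4 15)(5 6)(8 16)(9 11)(12 13)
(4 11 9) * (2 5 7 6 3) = (2 5 7 6 3)(4 11 9) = [0, 1, 5, 2, 11, 7, 3, 6, 8, 4, 10, 9]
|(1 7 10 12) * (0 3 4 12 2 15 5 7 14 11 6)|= 40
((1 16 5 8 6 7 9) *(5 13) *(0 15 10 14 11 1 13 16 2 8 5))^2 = (16)(0 10 11 2 6 9)(1 8 7 13 15 14)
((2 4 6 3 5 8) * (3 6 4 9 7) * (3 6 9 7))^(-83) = ((2 7 6 9 3 5 8))^(-83) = (2 7 6 9 3 5 8)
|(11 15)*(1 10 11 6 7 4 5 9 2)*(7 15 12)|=18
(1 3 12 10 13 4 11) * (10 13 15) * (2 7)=(1 3 12 13 4 11)(2 7)(10 15)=[0, 3, 7, 12, 11, 5, 6, 2, 8, 9, 15, 1, 13, 4, 14, 10]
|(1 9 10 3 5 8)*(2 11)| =6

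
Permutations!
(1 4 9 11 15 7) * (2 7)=(1 4 9 11 15 2 7)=[0, 4, 7, 3, 9, 5, 6, 1, 8, 11, 10, 15, 12, 13, 14, 2]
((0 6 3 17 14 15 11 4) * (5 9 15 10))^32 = (0 4 11 15 9 5 10 14 17 3 6)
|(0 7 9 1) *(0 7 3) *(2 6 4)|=6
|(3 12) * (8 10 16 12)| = |(3 8 10 16 12)| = 5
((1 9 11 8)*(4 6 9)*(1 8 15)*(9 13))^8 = ((1 4 6 13 9 11 15))^8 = (1 4 6 13 9 11 15)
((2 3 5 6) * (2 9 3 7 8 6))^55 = (2 5 3 9 6 8 7)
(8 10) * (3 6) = (3 6)(8 10) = [0, 1, 2, 6, 4, 5, 3, 7, 10, 9, 8]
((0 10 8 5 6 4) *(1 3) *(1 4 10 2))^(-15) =(5 6 10 8)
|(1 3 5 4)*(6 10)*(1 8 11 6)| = 8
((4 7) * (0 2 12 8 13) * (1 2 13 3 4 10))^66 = (13)(1 12 3 7)(2 8 4 10)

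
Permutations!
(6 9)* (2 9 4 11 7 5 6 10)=(2 9 10)(4 11 7 5 6)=[0, 1, 9, 3, 11, 6, 4, 5, 8, 10, 2, 7]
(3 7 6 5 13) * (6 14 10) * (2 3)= (2 3 7 14 10 6 5 13)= [0, 1, 3, 7, 4, 13, 5, 14, 8, 9, 6, 11, 12, 2, 10]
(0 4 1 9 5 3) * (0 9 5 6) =(0 4 1 5 3 9 6) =[4, 5, 2, 9, 1, 3, 0, 7, 8, 6]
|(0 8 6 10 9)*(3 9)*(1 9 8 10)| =|(0 10 3 8 6 1 9)| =7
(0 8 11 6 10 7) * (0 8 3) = (0 3)(6 10 7 8 11) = [3, 1, 2, 0, 4, 5, 10, 8, 11, 9, 7, 6]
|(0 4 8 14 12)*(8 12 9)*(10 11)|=6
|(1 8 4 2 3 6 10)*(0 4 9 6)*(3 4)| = 10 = |(0 3)(1 8 9 6 10)(2 4)|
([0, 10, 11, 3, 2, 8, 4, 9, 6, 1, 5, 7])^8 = (1 7 2 6 5)(4 8 10 9 11)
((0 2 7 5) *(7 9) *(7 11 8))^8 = ((0 2 9 11 8 7 5))^8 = (0 2 9 11 8 7 5)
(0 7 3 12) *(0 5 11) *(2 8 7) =(0 2 8 7 3 12 5 11) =[2, 1, 8, 12, 4, 11, 6, 3, 7, 9, 10, 0, 5]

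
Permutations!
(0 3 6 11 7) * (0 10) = (0 3 6 11 7 10) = [3, 1, 2, 6, 4, 5, 11, 10, 8, 9, 0, 7]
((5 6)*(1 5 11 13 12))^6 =(13)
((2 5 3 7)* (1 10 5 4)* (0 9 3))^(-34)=((0 9 3 7 2 4 1 10 5))^(-34)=(0 3 2 1 5 9 7 4 10)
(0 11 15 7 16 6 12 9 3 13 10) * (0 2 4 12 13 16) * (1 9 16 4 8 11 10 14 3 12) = (0 10 2 8 11 15 7)(1 9 12 16 6 13 14 3 4) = [10, 9, 8, 4, 1, 5, 13, 0, 11, 12, 2, 15, 16, 14, 3, 7, 6]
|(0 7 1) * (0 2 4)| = 5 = |(0 7 1 2 4)|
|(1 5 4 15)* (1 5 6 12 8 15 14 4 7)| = 14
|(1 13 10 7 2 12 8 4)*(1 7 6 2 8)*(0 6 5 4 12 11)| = |(0 6 2 11)(1 13 10 5 4 7 8 12)| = 8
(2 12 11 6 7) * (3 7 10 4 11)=[0, 1, 12, 7, 11, 5, 10, 2, 8, 9, 4, 6, 3]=(2 12 3 7)(4 11 6 10)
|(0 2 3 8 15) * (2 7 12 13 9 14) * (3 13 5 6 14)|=|(0 7 12 5 6 14 2 13 9 3 8 15)|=12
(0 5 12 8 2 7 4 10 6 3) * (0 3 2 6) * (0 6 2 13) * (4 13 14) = (0 5 12 8 2 7 13)(4 10 6 14) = [5, 1, 7, 3, 10, 12, 14, 13, 2, 9, 6, 11, 8, 0, 4]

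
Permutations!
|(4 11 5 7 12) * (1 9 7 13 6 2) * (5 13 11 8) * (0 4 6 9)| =12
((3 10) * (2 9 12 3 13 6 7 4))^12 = ((2 9 12 3 10 13 6 7 4))^12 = (2 3 6)(4 12 13)(7 9 10)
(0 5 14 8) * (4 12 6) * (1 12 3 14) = (0 5 1 12 6 4 3 14 8) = [5, 12, 2, 14, 3, 1, 4, 7, 0, 9, 10, 11, 6, 13, 8]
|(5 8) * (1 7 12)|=|(1 7 12)(5 8)|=6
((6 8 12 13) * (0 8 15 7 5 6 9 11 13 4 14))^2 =((0 8 12 4 14)(5 6 15 7)(9 11 13))^2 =(0 12 14 8 4)(5 15)(6 7)(9 13 11)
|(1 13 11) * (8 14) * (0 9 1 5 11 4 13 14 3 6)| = 14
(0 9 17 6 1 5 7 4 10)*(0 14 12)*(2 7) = (0 9 17 6 1 5 2 7 4 10 14 12) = [9, 5, 7, 3, 10, 2, 1, 4, 8, 17, 14, 11, 0, 13, 12, 15, 16, 6]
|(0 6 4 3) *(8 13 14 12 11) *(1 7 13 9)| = 8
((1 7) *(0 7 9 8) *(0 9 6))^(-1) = (0 6 1 7)(8 9)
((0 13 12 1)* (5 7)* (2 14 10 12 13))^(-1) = (0 1 12 10 14 2)(5 7)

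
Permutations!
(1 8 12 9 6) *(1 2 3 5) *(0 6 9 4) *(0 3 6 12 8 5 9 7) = (0 12 4 3 9 7)(1 5)(2 6) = [12, 5, 6, 9, 3, 1, 2, 0, 8, 7, 10, 11, 4]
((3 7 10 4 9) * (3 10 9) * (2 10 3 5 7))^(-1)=(2 3 9 7 5 4 10)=((2 10 4 5 7 9 3))^(-1)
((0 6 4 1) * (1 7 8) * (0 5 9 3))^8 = (0 3 9 5 1 8 7 4 6)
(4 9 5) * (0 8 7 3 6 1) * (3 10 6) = (0 8 7 10 6 1)(4 9 5) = [8, 0, 2, 3, 9, 4, 1, 10, 7, 5, 6]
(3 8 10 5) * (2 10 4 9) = (2 10 5 3 8 4 9) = [0, 1, 10, 8, 9, 3, 6, 7, 4, 2, 5]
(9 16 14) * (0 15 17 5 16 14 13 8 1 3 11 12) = (0 15 17 5 16 13 8 1 3 11 12)(9 14) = [15, 3, 2, 11, 4, 16, 6, 7, 1, 14, 10, 12, 0, 8, 9, 17, 13, 5]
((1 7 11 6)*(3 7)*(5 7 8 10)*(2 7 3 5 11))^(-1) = (1 6 11 10 8 3 5)(2 7) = ((1 5 3 8 10 11 6)(2 7))^(-1)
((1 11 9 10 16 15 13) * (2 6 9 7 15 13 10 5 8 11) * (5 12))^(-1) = ((1 2 6 9 12 5 8 11 7 15 10 16 13))^(-1) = (1 13 16 10 15 7 11 8 5 12 9 6 2)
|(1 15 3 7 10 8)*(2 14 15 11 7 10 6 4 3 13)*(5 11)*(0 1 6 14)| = 45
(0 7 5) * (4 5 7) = (7)(0 4 5) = [4, 1, 2, 3, 5, 0, 6, 7]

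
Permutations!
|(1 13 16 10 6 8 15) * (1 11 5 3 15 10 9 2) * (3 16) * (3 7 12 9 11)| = 6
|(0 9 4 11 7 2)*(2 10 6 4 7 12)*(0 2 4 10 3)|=|(0 9 7 3)(4 11 12)(6 10)|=12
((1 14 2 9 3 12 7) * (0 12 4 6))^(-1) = (0 6 4 3 9 2 14 1 7 12)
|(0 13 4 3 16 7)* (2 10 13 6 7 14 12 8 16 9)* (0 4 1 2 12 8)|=84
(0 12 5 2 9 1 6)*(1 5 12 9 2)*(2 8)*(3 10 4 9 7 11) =(12)(0 7 11 3 10 4 9 5 1 6)(2 8) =[7, 6, 8, 10, 9, 1, 0, 11, 2, 5, 4, 3, 12]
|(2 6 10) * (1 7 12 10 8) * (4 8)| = |(1 7 12 10 2 6 4 8)| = 8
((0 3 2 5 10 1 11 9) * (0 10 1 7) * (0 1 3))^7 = (1 9 7 11 10)(2 5 3)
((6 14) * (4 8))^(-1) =((4 8)(6 14))^(-1) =(4 8)(6 14)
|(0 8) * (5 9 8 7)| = 5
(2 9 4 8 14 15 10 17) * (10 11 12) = [0, 1, 9, 3, 8, 5, 6, 7, 14, 4, 17, 12, 10, 13, 15, 11, 16, 2] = (2 9 4 8 14 15 11 12 10 17)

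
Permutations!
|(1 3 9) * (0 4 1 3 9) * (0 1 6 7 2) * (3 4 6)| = 4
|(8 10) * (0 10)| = |(0 10 8)| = 3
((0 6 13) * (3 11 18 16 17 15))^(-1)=((0 6 13)(3 11 18 16 17 15))^(-1)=(0 13 6)(3 15 17 16 18 11)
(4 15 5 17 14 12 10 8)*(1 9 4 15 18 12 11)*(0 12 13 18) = [12, 9, 2, 3, 0, 17, 6, 7, 15, 4, 8, 1, 10, 18, 11, 5, 16, 14, 13] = (0 12 10 8 15 5 17 14 11 1 9 4)(13 18)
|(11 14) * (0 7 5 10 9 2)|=|(0 7 5 10 9 2)(11 14)|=6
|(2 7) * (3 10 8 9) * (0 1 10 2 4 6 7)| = |(0 1 10 8 9 3 2)(4 6 7)| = 21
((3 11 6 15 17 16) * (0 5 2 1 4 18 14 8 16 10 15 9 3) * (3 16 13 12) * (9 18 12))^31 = (0 5 2 1 4 12 3 11 6 18 14 8 13 9 16)(10 15 17)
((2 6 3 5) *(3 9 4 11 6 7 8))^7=(2 8 5 7 3)(4 9 6 11)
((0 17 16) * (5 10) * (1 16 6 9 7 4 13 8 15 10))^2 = (0 6 7 13 15 5 16 17 9 4 8 10 1)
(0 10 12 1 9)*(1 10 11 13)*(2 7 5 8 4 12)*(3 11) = (0 3 11 13 1 9)(2 7 5 8 4 12 10) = [3, 9, 7, 11, 12, 8, 6, 5, 4, 0, 2, 13, 10, 1]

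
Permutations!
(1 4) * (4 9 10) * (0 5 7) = (0 5 7)(1 9 10 4) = [5, 9, 2, 3, 1, 7, 6, 0, 8, 10, 4]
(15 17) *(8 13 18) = [0, 1, 2, 3, 4, 5, 6, 7, 13, 9, 10, 11, 12, 18, 14, 17, 16, 15, 8] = (8 13 18)(15 17)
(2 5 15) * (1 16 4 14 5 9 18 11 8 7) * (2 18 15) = (1 16 4 14 5 2 9 15 18 11 8 7) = [0, 16, 9, 3, 14, 2, 6, 1, 7, 15, 10, 8, 12, 13, 5, 18, 4, 17, 11]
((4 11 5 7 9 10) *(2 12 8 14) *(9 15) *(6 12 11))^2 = (2 5 15 10 6 8)(4 12 14 11 7 9)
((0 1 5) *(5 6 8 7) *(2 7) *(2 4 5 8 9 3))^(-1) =(0 5 4 8 7 2 3 9 6 1)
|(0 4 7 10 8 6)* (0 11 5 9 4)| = 8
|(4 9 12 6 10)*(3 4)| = |(3 4 9 12 6 10)| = 6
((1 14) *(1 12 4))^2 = (1 12)(4 14)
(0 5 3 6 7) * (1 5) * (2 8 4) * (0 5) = [1, 0, 8, 6, 2, 3, 7, 5, 4] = (0 1)(2 8 4)(3 6 7 5)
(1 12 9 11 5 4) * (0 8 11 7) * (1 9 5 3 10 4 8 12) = (0 12 5 8 11 3 10 4 9 7) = [12, 1, 2, 10, 9, 8, 6, 0, 11, 7, 4, 3, 5]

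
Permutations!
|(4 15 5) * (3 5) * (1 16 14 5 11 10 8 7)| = 11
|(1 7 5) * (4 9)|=|(1 7 5)(4 9)|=6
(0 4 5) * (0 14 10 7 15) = (0 4 5 14 10 7 15) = [4, 1, 2, 3, 5, 14, 6, 15, 8, 9, 7, 11, 12, 13, 10, 0]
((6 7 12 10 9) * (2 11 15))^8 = (2 15 11)(6 10 7 9 12)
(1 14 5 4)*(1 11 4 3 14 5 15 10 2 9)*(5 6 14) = [0, 6, 9, 5, 11, 3, 14, 7, 8, 1, 2, 4, 12, 13, 15, 10] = (1 6 14 15 10 2 9)(3 5)(4 11)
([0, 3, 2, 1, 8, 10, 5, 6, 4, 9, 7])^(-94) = [0, 1, 2, 3, 4, 7, 10, 5, 8, 9, 6]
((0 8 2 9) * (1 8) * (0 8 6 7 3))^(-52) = ((0 1 6 7 3)(2 9 8))^(-52) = (0 7 1 3 6)(2 8 9)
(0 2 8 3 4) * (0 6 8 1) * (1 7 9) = (0 2 7 9 1)(3 4 6 8) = [2, 0, 7, 4, 6, 5, 8, 9, 3, 1]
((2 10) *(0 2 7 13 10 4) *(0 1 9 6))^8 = ((0 2 4 1 9 6)(7 13 10))^8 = (0 4 9)(1 6 2)(7 10 13)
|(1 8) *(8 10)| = |(1 10 8)| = 3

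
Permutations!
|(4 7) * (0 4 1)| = 4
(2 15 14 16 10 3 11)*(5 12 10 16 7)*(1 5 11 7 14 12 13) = (16)(1 5 13)(2 15 12 10 3 7 11) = [0, 5, 15, 7, 4, 13, 6, 11, 8, 9, 3, 2, 10, 1, 14, 12, 16]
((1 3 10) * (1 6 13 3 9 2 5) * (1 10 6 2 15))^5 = ((1 9 15)(2 5 10)(3 6 13))^5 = (1 15 9)(2 10 5)(3 13 6)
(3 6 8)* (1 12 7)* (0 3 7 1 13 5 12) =(0 3 6 8 7 13 5 12 1) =[3, 0, 2, 6, 4, 12, 8, 13, 7, 9, 10, 11, 1, 5]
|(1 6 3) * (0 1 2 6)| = 6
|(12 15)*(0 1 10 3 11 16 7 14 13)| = 18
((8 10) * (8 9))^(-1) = ((8 10 9))^(-1) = (8 9 10)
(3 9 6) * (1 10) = [0, 10, 2, 9, 4, 5, 3, 7, 8, 6, 1] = (1 10)(3 9 6)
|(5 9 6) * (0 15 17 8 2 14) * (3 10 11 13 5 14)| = 13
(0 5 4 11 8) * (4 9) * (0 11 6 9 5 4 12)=(0 4 6 9 12)(8 11)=[4, 1, 2, 3, 6, 5, 9, 7, 11, 12, 10, 8, 0]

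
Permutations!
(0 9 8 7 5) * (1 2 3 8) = [9, 2, 3, 8, 4, 0, 6, 5, 7, 1] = (0 9 1 2 3 8 7 5)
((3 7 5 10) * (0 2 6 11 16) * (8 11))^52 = ((0 2 6 8 11 16)(3 7 5 10))^52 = (0 11 6)(2 16 8)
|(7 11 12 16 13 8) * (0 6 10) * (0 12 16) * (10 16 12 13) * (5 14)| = |(0 6 16 10 13 8 7 11 12)(5 14)| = 18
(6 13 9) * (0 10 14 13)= (0 10 14 13 9 6)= [10, 1, 2, 3, 4, 5, 0, 7, 8, 6, 14, 11, 12, 9, 13]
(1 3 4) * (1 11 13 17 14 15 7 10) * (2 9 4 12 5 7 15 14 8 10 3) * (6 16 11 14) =[0, 2, 9, 12, 14, 7, 16, 3, 10, 4, 1, 13, 5, 17, 6, 15, 11, 8] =(1 2 9 4 14 6 16 11 13 17 8 10)(3 12 5 7)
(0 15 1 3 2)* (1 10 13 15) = (0 1 3 2)(10 13 15) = [1, 3, 0, 2, 4, 5, 6, 7, 8, 9, 13, 11, 12, 15, 14, 10]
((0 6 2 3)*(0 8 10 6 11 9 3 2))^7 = (11)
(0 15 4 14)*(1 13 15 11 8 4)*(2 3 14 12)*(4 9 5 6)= (0 11 8 9 5 6 4 12 2 3 14)(1 13 15)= [11, 13, 3, 14, 12, 6, 4, 7, 9, 5, 10, 8, 2, 15, 0, 1]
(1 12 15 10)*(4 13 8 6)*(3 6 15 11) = (1 12 11 3 6 4 13 8 15 10) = [0, 12, 2, 6, 13, 5, 4, 7, 15, 9, 1, 3, 11, 8, 14, 10]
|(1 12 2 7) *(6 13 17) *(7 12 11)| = |(1 11 7)(2 12)(6 13 17)| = 6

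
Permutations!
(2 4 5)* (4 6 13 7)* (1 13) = [0, 13, 6, 3, 5, 2, 1, 4, 8, 9, 10, 11, 12, 7] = (1 13 7 4 5 2 6)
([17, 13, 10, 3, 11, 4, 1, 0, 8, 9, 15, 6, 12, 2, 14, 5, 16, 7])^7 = (0 17 7)(1 11 5 10 13 6 4 15 2)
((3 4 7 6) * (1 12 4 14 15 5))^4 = (1 6 5 7 15 4 14 12 3)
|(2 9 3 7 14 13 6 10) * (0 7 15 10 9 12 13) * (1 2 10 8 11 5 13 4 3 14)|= |(0 7 1 2 12 4 3 15 8 11 5 13 6 9 14)|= 15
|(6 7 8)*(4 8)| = |(4 8 6 7)| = 4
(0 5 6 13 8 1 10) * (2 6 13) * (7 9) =[5, 10, 6, 3, 4, 13, 2, 9, 1, 7, 0, 11, 12, 8] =(0 5 13 8 1 10)(2 6)(7 9)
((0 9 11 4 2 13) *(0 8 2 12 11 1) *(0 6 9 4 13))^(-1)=((0 4 12 11 13 8 2)(1 6 9))^(-1)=(0 2 8 13 11 12 4)(1 9 6)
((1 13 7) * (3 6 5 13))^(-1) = (1 7 13 5 6 3)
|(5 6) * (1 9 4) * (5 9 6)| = |(1 6 9 4)| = 4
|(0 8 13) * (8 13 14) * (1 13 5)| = 4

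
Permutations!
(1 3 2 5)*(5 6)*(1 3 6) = (1 6 5 3 2) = [0, 6, 1, 2, 4, 3, 5]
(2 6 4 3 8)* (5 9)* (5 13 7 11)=(2 6 4 3 8)(5 9 13 7 11)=[0, 1, 6, 8, 3, 9, 4, 11, 2, 13, 10, 5, 12, 7]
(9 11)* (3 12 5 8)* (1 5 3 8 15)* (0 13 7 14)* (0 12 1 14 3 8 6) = (0 13 7 3 1 5 15 14 12 8 6)(9 11) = [13, 5, 2, 1, 4, 15, 0, 3, 6, 11, 10, 9, 8, 7, 12, 14]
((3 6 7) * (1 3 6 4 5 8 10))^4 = (1 8 4)(3 10 5)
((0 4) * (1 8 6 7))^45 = (0 4)(1 8 6 7)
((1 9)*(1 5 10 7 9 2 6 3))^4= ((1 2 6 3)(5 10 7 9))^4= (10)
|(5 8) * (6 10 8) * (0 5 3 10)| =3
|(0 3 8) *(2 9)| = |(0 3 8)(2 9)| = 6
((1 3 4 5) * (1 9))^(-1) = (1 9 5 4 3)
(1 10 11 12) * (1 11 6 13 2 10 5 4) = [0, 5, 10, 3, 1, 4, 13, 7, 8, 9, 6, 12, 11, 2] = (1 5 4)(2 10 6 13)(11 12)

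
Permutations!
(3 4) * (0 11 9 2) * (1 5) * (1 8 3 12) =(0 11 9 2)(1 5 8 3 4 12) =[11, 5, 0, 4, 12, 8, 6, 7, 3, 2, 10, 9, 1]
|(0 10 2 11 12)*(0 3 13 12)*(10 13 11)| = 10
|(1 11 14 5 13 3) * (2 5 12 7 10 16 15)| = 12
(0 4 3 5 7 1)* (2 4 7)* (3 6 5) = (0 7 1)(2 4 6 5) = [7, 0, 4, 3, 6, 2, 5, 1]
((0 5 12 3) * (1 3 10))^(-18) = (12)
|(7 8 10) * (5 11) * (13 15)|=6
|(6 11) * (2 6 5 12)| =|(2 6 11 5 12)| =5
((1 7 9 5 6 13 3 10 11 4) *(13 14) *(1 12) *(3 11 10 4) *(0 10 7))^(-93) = (0 12 3 13 6 9 10 1 4 11 14 5 7) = ((0 10 7 9 5 6 14 13 11 3 4 12 1))^(-93)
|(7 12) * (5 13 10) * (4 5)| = 4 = |(4 5 13 10)(7 12)|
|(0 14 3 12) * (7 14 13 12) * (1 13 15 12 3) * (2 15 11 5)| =30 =|(0 11 5 2 15 12)(1 13 3 7 14)|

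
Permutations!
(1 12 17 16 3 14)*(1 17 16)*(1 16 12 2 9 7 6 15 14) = (1 2 9 7 6 15 14 17 16 3) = [0, 2, 9, 1, 4, 5, 15, 6, 8, 7, 10, 11, 12, 13, 17, 14, 3, 16]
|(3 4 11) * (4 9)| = 4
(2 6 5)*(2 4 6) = (4 6 5) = [0, 1, 2, 3, 6, 4, 5]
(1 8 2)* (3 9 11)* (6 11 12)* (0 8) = (0 8 2 1)(3 9 12 6 11) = [8, 0, 1, 9, 4, 5, 11, 7, 2, 12, 10, 3, 6]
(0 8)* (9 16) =(0 8)(9 16) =[8, 1, 2, 3, 4, 5, 6, 7, 0, 16, 10, 11, 12, 13, 14, 15, 9]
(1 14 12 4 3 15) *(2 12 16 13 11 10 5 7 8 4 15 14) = [0, 2, 12, 14, 3, 7, 6, 8, 4, 9, 5, 10, 15, 11, 16, 1, 13] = (1 2 12 15)(3 14 16 13 11 10 5 7 8 4)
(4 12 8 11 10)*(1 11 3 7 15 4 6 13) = (1 11 10 6 13)(3 7 15 4 12 8) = [0, 11, 2, 7, 12, 5, 13, 15, 3, 9, 6, 10, 8, 1, 14, 4]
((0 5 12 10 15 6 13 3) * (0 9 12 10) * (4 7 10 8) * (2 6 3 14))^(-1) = ((0 5 8 4 7 10 15 3 9 12)(2 6 13 14))^(-1) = (0 12 9 3 15 10 7 4 8 5)(2 14 13 6)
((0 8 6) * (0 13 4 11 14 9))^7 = (0 9 14 11 4 13 6 8)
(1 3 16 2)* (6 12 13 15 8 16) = [0, 3, 1, 6, 4, 5, 12, 7, 16, 9, 10, 11, 13, 15, 14, 8, 2] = (1 3 6 12 13 15 8 16 2)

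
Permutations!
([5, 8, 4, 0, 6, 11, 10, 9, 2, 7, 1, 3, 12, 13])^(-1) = (13)(0 3 11 5)(1 10 6 4 2 8)(7 9)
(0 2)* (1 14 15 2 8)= [8, 14, 0, 3, 4, 5, 6, 7, 1, 9, 10, 11, 12, 13, 15, 2]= (0 8 1 14 15 2)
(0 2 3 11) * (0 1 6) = (0 2 3 11 1 6) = [2, 6, 3, 11, 4, 5, 0, 7, 8, 9, 10, 1]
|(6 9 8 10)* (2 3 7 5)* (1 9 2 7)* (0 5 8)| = |(0 5 7 8 10 6 2 3 1 9)| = 10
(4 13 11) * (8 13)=(4 8 13 11)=[0, 1, 2, 3, 8, 5, 6, 7, 13, 9, 10, 4, 12, 11]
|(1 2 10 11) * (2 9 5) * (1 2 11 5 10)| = 6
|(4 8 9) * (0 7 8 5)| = 6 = |(0 7 8 9 4 5)|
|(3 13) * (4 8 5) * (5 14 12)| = |(3 13)(4 8 14 12 5)| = 10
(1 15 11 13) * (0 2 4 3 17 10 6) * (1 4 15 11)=(0 2 15 1 11 13 4 3 17 10 6)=[2, 11, 15, 17, 3, 5, 0, 7, 8, 9, 6, 13, 12, 4, 14, 1, 16, 10]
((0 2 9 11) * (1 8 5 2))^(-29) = (0 11 9 2 5 8 1)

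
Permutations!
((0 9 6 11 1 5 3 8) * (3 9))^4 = (0 3 8)(1 11 6 9 5)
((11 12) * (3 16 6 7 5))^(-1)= ((3 16 6 7 5)(11 12))^(-1)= (3 5 7 6 16)(11 12)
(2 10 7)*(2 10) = [0, 1, 2, 3, 4, 5, 6, 10, 8, 9, 7] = (7 10)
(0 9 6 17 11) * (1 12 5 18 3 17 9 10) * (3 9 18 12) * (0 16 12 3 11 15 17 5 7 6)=(0 10 1 11 16 12 7 6 18 9)(3 5)(15 17)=[10, 11, 2, 5, 4, 3, 18, 6, 8, 0, 1, 16, 7, 13, 14, 17, 12, 15, 9]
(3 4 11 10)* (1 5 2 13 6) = (1 5 2 13 6)(3 4 11 10) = [0, 5, 13, 4, 11, 2, 1, 7, 8, 9, 3, 10, 12, 6]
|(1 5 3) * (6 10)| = |(1 5 3)(6 10)| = 6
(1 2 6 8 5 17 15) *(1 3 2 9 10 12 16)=(1 9 10 12 16)(2 6 8 5 17 15 3)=[0, 9, 6, 2, 4, 17, 8, 7, 5, 10, 12, 11, 16, 13, 14, 3, 1, 15]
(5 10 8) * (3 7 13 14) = (3 7 13 14)(5 10 8) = [0, 1, 2, 7, 4, 10, 6, 13, 5, 9, 8, 11, 12, 14, 3]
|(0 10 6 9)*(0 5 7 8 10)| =6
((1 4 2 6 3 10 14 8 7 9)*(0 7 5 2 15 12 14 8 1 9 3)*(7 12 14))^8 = ((0 12 7 3 10 8 5 2 6)(1 4 15 14))^8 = (15)(0 6 2 5 8 10 3 7 12)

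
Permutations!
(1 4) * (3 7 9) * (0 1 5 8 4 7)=(0 1 7 9 3)(4 5 8)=[1, 7, 2, 0, 5, 8, 6, 9, 4, 3]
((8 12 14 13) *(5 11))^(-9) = (5 11)(8 13 14 12)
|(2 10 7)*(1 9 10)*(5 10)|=|(1 9 5 10 7 2)|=6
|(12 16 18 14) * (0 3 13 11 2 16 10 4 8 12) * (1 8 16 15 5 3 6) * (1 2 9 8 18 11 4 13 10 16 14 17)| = 30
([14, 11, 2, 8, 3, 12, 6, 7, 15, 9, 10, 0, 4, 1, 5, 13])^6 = [8, 4, 2, 0, 11, 13, 6, 7, 14, 9, 10, 3, 1, 12, 15, 5]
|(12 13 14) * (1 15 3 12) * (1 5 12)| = |(1 15 3)(5 12 13 14)| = 12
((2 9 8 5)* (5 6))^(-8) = ((2 9 8 6 5))^(-8) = (2 8 5 9 6)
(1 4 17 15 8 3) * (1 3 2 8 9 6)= (1 4 17 15 9 6)(2 8)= [0, 4, 8, 3, 17, 5, 1, 7, 2, 6, 10, 11, 12, 13, 14, 9, 16, 15]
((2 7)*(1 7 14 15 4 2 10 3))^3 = ((1 7 10 3)(2 14 15 4))^3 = (1 3 10 7)(2 4 15 14)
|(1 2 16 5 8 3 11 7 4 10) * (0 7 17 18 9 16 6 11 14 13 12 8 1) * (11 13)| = |(0 7 4 10)(1 2 6 13 12 8 3 14 11 17 18 9 16 5)| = 28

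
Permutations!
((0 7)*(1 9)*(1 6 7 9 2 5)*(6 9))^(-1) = (9)(0 7 6)(1 5 2) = ((9)(0 6 7)(1 2 5))^(-1)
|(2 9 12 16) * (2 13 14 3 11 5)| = 9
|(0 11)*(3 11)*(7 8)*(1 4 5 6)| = |(0 3 11)(1 4 5 6)(7 8)| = 12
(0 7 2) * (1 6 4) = (0 7 2)(1 6 4) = [7, 6, 0, 3, 1, 5, 4, 2]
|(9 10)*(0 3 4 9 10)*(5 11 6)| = |(0 3 4 9)(5 11 6)| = 12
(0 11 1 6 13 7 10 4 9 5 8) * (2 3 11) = [2, 6, 3, 11, 9, 8, 13, 10, 0, 5, 4, 1, 12, 7] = (0 2 3 11 1 6 13 7 10 4 9 5 8)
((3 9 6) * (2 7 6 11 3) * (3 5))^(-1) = (2 6 7)(3 5 11 9) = ((2 7 6)(3 9 11 5))^(-1)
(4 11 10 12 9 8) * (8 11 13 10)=(4 13 10 12 9 11 8)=[0, 1, 2, 3, 13, 5, 6, 7, 4, 11, 12, 8, 9, 10]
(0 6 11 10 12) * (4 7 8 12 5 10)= (0 6 11 4 7 8 12)(5 10)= [6, 1, 2, 3, 7, 10, 11, 8, 12, 9, 5, 4, 0]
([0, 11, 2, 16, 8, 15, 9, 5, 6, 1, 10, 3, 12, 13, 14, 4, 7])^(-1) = [0, 9, 2, 11, 15, 7, 8, 16, 4, 6, 10, 1, 12, 13, 14, 5, 3]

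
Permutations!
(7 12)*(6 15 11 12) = (6 15 11 12 7) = [0, 1, 2, 3, 4, 5, 15, 6, 8, 9, 10, 12, 7, 13, 14, 11]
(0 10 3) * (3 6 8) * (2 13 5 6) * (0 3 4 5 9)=(0 10 2 13 9)(4 5 6 8)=[10, 1, 13, 3, 5, 6, 8, 7, 4, 0, 2, 11, 12, 9]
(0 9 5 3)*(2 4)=(0 9 5 3)(2 4)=[9, 1, 4, 0, 2, 3, 6, 7, 8, 5]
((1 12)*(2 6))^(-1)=((1 12)(2 6))^(-1)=(1 12)(2 6)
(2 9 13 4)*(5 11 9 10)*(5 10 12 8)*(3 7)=(2 12 8 5 11 9 13 4)(3 7)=[0, 1, 12, 7, 2, 11, 6, 3, 5, 13, 10, 9, 8, 4]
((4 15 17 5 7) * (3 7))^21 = (3 15)(4 5)(7 17)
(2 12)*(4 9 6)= (2 12)(4 9 6)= [0, 1, 12, 3, 9, 5, 4, 7, 8, 6, 10, 11, 2]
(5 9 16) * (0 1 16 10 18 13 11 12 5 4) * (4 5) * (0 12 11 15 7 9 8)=(0 1 16 5 8)(4 12)(7 9 10 18 13 15)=[1, 16, 2, 3, 12, 8, 6, 9, 0, 10, 18, 11, 4, 15, 14, 7, 5, 17, 13]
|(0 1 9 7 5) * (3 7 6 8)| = |(0 1 9 6 8 3 7 5)| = 8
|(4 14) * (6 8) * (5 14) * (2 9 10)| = 6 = |(2 9 10)(4 5 14)(6 8)|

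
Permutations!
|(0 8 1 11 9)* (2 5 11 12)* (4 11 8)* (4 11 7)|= 30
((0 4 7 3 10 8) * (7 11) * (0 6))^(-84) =((0 4 11 7 3 10 8 6))^(-84) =(0 3)(4 10)(6 7)(8 11)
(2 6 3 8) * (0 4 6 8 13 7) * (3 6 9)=[4, 1, 8, 13, 9, 5, 6, 0, 2, 3, 10, 11, 12, 7]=(0 4 9 3 13 7)(2 8)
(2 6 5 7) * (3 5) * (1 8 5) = (1 8 5 7 2 6 3) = [0, 8, 6, 1, 4, 7, 3, 2, 5]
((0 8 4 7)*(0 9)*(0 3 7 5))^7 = (0 5 4 8)(3 7 9)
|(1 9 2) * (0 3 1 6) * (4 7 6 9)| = |(0 3 1 4 7 6)(2 9)| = 6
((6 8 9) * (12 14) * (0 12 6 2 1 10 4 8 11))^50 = ((0 12 14 6 11)(1 10 4 8 9 2))^50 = (14)(1 4 9)(2 10 8)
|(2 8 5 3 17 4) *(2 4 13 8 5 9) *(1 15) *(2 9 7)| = 14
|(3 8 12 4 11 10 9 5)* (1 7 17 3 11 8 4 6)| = 8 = |(1 7 17 3 4 8 12 6)(5 11 10 9)|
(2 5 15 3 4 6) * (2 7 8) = (2 5 15 3 4 6 7 8) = [0, 1, 5, 4, 6, 15, 7, 8, 2, 9, 10, 11, 12, 13, 14, 3]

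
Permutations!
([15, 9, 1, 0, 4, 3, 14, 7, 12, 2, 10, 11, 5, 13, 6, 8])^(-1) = [3, 2, 9, 5, 4, 12, 14, 7, 15, 1, 10, 11, 8, 13, 6, 0]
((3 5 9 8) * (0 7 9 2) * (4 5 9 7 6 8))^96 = (9)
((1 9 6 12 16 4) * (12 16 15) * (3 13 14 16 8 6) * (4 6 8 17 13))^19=(1 4 3 9)(6 16 14 13 17)(12 15)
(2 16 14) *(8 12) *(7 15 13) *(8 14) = (2 16 8 12 14)(7 15 13) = [0, 1, 16, 3, 4, 5, 6, 15, 12, 9, 10, 11, 14, 7, 2, 13, 8]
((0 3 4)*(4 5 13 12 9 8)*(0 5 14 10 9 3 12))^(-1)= (0 13 5 4 8 9 10 14 3 12)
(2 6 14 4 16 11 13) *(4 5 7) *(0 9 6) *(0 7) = (0 9 6 14 5)(2 7 4 16 11 13) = [9, 1, 7, 3, 16, 0, 14, 4, 8, 6, 10, 13, 12, 2, 5, 15, 11]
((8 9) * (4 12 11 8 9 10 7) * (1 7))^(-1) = ((1 7 4 12 11 8 10))^(-1) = (1 10 8 11 12 4 7)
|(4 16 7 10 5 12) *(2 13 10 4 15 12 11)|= 30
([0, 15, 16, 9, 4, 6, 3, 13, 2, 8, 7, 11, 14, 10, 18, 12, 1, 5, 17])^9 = (1 9 17 15 8 5 12 2 6 14 16 3 18)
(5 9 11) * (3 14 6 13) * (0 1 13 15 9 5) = (0 1 13 3 14 6 15 9 11) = [1, 13, 2, 14, 4, 5, 15, 7, 8, 11, 10, 0, 12, 3, 6, 9]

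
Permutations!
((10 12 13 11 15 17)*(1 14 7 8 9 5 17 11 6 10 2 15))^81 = ((1 14 7 8 9 5 17 2 15 11)(6 10 12 13))^81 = (1 14 7 8 9 5 17 2 15 11)(6 10 12 13)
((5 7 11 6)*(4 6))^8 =((4 6 5 7 11))^8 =(4 7 6 11 5)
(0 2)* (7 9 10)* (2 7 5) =(0 7 9 10 5 2) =[7, 1, 0, 3, 4, 2, 6, 9, 8, 10, 5]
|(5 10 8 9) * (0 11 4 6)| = |(0 11 4 6)(5 10 8 9)| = 4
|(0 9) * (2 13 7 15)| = 4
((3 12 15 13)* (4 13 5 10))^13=((3 12 15 5 10 4 13))^13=(3 13 4 10 5 15 12)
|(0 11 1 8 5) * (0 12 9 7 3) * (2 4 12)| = |(0 11 1 8 5 2 4 12 9 7 3)| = 11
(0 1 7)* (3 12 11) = [1, 7, 2, 12, 4, 5, 6, 0, 8, 9, 10, 3, 11] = (0 1 7)(3 12 11)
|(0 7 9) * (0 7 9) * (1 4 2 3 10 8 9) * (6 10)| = 10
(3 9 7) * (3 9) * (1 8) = [0, 8, 2, 3, 4, 5, 6, 9, 1, 7] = (1 8)(7 9)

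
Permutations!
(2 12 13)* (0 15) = (0 15)(2 12 13) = [15, 1, 12, 3, 4, 5, 6, 7, 8, 9, 10, 11, 13, 2, 14, 0]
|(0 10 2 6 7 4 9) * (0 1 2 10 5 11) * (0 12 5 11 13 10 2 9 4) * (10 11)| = 20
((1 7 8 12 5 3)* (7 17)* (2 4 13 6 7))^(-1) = (1 3 5 12 8 7 6 13 4 2 17)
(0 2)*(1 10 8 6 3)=[2, 10, 0, 1, 4, 5, 3, 7, 6, 9, 8]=(0 2)(1 10 8 6 3)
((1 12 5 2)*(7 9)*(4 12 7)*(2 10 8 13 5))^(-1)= (1 2 12 4 9 7)(5 13 8 10)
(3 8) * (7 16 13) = (3 8)(7 16 13) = [0, 1, 2, 8, 4, 5, 6, 16, 3, 9, 10, 11, 12, 7, 14, 15, 13]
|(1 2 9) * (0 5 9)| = 5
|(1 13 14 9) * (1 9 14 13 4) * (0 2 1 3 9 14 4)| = |(0 2 1)(3 9 14 4)| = 12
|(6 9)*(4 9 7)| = |(4 9 6 7)| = 4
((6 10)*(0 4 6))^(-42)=((0 4 6 10))^(-42)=(0 6)(4 10)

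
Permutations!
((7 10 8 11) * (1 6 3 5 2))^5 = (7 10 8 11)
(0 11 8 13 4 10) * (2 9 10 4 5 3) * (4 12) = (0 11 8 13 5 3 2 9 10)(4 12) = [11, 1, 9, 2, 12, 3, 6, 7, 13, 10, 0, 8, 4, 5]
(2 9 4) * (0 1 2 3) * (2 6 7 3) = [1, 6, 9, 0, 2, 5, 7, 3, 8, 4] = (0 1 6 7 3)(2 9 4)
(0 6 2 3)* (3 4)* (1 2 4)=(0 6 4 3)(1 2)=[6, 2, 1, 0, 3, 5, 4]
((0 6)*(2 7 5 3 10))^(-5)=((0 6)(2 7 5 3 10))^(-5)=(10)(0 6)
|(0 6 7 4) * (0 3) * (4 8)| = 6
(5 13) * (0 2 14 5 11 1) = [2, 0, 14, 3, 4, 13, 6, 7, 8, 9, 10, 1, 12, 11, 5] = (0 2 14 5 13 11 1)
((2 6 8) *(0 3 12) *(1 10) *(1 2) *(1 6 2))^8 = (0 12 3)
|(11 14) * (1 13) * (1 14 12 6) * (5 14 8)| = |(1 13 8 5 14 11 12 6)| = 8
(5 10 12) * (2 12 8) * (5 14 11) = (2 12 14 11 5 10 8) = [0, 1, 12, 3, 4, 10, 6, 7, 2, 9, 8, 5, 14, 13, 11]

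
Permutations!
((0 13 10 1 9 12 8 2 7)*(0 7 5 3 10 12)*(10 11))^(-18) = (0 2 10 13 5 1 12 3 9 8 11)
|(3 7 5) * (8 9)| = |(3 7 5)(8 9)| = 6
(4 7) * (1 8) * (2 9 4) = (1 8)(2 9 4 7) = [0, 8, 9, 3, 7, 5, 6, 2, 1, 4]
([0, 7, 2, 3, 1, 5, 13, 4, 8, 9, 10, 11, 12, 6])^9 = [0, 1, 2, 3, 4, 5, 13, 7, 8, 9, 10, 11, 12, 6]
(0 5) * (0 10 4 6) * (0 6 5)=(4 5 10)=[0, 1, 2, 3, 5, 10, 6, 7, 8, 9, 4]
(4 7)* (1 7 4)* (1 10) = (1 7 10) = [0, 7, 2, 3, 4, 5, 6, 10, 8, 9, 1]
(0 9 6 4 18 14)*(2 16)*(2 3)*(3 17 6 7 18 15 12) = (0 9 7 18 14)(2 16 17 6 4 15 12 3) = [9, 1, 16, 2, 15, 5, 4, 18, 8, 7, 10, 11, 3, 13, 0, 12, 17, 6, 14]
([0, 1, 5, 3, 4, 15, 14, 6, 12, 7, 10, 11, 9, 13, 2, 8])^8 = [0, 1, 14, 3, 4, 2, 7, 9, 15, 12, 10, 11, 8, 13, 6, 5]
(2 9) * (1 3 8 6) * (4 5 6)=[0, 3, 9, 8, 5, 6, 1, 7, 4, 2]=(1 3 8 4 5 6)(2 9)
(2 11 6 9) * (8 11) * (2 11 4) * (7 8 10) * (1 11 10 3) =(1 11 6 9 10 7 8 4 2 3) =[0, 11, 3, 1, 2, 5, 9, 8, 4, 10, 7, 6]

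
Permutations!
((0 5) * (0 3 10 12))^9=(0 12 10 3 5)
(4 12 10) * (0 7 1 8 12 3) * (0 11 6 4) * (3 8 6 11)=(0 7 1 6 4 8 12 10)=[7, 6, 2, 3, 8, 5, 4, 1, 12, 9, 0, 11, 10]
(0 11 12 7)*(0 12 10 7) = (0 11 10 7 12) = [11, 1, 2, 3, 4, 5, 6, 12, 8, 9, 7, 10, 0]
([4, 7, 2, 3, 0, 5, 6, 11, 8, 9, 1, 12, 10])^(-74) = [0, 7, 2, 3, 4, 5, 6, 11, 8, 9, 1, 12, 10]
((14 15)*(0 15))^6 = ((0 15 14))^6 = (15)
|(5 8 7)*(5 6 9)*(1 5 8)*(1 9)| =6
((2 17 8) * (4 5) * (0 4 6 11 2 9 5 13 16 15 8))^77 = ((0 4 13 16 15 8 9 5 6 11 2 17))^77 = (0 8 2 16 6 4 9 17 15 11 13 5)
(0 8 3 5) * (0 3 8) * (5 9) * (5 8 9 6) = (3 6 5)(8 9) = [0, 1, 2, 6, 4, 3, 5, 7, 9, 8]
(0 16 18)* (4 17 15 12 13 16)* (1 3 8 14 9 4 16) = (0 16 18)(1 3 8 14 9 4 17 15 12 13) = [16, 3, 2, 8, 17, 5, 6, 7, 14, 4, 10, 11, 13, 1, 9, 12, 18, 15, 0]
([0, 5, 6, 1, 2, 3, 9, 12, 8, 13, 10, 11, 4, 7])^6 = (2 4 12 7 13 9 6)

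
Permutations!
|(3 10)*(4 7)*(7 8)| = 6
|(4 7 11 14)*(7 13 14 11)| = 3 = |(4 13 14)|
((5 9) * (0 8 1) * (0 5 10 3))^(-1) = ((0 8 1 5 9 10 3))^(-1) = (0 3 10 9 5 1 8)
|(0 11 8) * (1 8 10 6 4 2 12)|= 9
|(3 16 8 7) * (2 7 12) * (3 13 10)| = |(2 7 13 10 3 16 8 12)| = 8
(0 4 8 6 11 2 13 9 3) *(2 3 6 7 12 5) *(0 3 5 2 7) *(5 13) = (0 4 8)(2 5 7 12)(6 11 13 9) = [4, 1, 5, 3, 8, 7, 11, 12, 0, 6, 10, 13, 2, 9]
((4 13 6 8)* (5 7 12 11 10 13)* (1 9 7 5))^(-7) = (1 12 13 4 7 10 8 9 11 6)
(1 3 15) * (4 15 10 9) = [0, 3, 2, 10, 15, 5, 6, 7, 8, 4, 9, 11, 12, 13, 14, 1] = (1 3 10 9 4 15)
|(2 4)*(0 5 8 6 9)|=|(0 5 8 6 9)(2 4)|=10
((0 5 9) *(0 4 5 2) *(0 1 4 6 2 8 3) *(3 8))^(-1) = (0 3)(1 2 6 9 5 4)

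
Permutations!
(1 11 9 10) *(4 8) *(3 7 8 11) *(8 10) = (1 3 7 10)(4 11 9 8) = [0, 3, 2, 7, 11, 5, 6, 10, 4, 8, 1, 9]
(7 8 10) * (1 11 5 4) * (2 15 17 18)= (1 11 5 4)(2 15 17 18)(7 8 10)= [0, 11, 15, 3, 1, 4, 6, 8, 10, 9, 7, 5, 12, 13, 14, 17, 16, 18, 2]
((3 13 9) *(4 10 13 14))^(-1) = (3 9 13 10 4 14)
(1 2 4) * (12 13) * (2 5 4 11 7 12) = [0, 5, 11, 3, 1, 4, 6, 12, 8, 9, 10, 7, 13, 2] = (1 5 4)(2 11 7 12 13)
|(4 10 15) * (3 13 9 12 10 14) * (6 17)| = 8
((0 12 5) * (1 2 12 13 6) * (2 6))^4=(0 5 12 2 13)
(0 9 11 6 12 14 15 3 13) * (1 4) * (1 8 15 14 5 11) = (0 9 1 4 8 15 3 13)(5 11 6 12) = [9, 4, 2, 13, 8, 11, 12, 7, 15, 1, 10, 6, 5, 0, 14, 3]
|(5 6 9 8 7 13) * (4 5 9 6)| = 4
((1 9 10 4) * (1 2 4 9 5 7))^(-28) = ((1 5 7)(2 4)(9 10))^(-28) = (10)(1 7 5)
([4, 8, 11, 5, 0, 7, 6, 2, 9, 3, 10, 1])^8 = (11)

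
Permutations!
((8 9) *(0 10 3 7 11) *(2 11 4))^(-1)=(0 11 2 4 7 3 10)(8 9)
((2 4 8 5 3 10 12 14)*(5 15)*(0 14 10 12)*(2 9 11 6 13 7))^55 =((0 14 9 11 6 13 7 2 4 8 15 5 3 12 10))^55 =(0 15 13)(2 9 3)(4 11 12)(5 7 14)(6 10 8)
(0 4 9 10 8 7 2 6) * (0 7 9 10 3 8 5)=(0 4 10 5)(2 6 7)(3 8 9)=[4, 1, 6, 8, 10, 0, 7, 2, 9, 3, 5]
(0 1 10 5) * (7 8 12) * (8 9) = (0 1 10 5)(7 9 8 12) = [1, 10, 2, 3, 4, 0, 6, 9, 12, 8, 5, 11, 7]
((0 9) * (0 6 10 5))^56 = ((0 9 6 10 5))^56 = (0 9 6 10 5)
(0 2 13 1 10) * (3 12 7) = (0 2 13 1 10)(3 12 7) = [2, 10, 13, 12, 4, 5, 6, 3, 8, 9, 0, 11, 7, 1]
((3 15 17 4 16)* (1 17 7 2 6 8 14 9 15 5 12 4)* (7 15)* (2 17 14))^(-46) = ((1 14 9 7 17)(2 6 8)(3 5 12 4 16))^(-46) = (1 17 7 9 14)(2 8 6)(3 16 4 12 5)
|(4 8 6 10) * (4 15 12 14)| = 7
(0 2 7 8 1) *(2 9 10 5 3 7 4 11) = (0 9 10 5 3 7 8 1)(2 4 11) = [9, 0, 4, 7, 11, 3, 6, 8, 1, 10, 5, 2]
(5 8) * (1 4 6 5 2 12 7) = (1 4 6 5 8 2 12 7) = [0, 4, 12, 3, 6, 8, 5, 1, 2, 9, 10, 11, 7]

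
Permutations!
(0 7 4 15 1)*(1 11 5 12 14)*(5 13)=(0 7 4 15 11 13 5 12 14 1)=[7, 0, 2, 3, 15, 12, 6, 4, 8, 9, 10, 13, 14, 5, 1, 11]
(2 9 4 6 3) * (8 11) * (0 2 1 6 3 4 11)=[2, 6, 9, 1, 3, 5, 4, 7, 0, 11, 10, 8]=(0 2 9 11 8)(1 6 4 3)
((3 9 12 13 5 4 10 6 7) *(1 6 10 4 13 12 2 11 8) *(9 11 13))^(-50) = ((1 6 7 3 11 8)(2 13 5 9))^(-50) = (1 11 7)(2 5)(3 6 8)(9 13)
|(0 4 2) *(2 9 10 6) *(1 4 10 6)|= |(0 10 1 4 9 6 2)|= 7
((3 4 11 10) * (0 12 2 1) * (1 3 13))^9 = (13)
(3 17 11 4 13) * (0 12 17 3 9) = (0 12 17 11 4 13 9) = [12, 1, 2, 3, 13, 5, 6, 7, 8, 0, 10, 4, 17, 9, 14, 15, 16, 11]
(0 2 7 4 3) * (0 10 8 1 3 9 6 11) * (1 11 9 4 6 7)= (0 2 1 3 10 8 11)(6 9 7)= [2, 3, 1, 10, 4, 5, 9, 6, 11, 7, 8, 0]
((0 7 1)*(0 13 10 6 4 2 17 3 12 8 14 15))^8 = ((0 7 1 13 10 6 4 2 17 3 12 8 14 15))^8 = (0 17 1 12 10 14 4)(2 7 3 13 8 6 15)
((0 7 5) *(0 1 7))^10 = ((1 7 5))^10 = (1 7 5)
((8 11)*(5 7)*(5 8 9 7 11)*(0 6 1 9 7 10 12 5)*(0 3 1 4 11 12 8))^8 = ((0 6 4 11 7)(1 9 10 8 3)(5 12))^8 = (12)(0 11 6 7 4)(1 8 9 3 10)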